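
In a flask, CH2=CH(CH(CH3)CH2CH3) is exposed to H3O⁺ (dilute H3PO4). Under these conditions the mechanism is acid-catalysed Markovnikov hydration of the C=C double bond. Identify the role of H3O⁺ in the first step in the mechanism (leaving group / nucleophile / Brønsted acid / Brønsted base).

Step 1: Protonation of the alkene by H3O⁺: the π bond acts as the nucleophile and picks up H⁺, giving the more stable (Markovnikov) secondary carbocation. H2O is released.
H3O⁺ in the first step donates a proton in a proton-transfer step — a Brønsted acid.

Brønsted acid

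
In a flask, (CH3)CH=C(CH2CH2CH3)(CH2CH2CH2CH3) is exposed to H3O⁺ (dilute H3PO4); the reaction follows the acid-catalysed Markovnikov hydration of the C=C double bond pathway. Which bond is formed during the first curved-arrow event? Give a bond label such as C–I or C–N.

C–H

Step 1: The π electrons of the C=C bond attack a proton of H3O⁺; Markovnikov addition places the new C–H on the less-substituted alkene carbon, so the positive charge ends up on the more-substituted carbon — a tertiary carbocation. H2O is released.
The bond formed in this step is the C–H bond.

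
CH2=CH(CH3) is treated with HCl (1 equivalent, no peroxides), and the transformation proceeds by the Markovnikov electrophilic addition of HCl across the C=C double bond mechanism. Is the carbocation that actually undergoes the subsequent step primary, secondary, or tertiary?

Step 1: The π electrons of the C=C bond attack a proton of HCl; Markovnikov addition places the new C–H on the less-substituted alkene carbon, so the positive charge ends up on the more-substituted carbon — a secondary carbocation. The H–Cl bond breaks heterolytically, releasing Cl⁻.
No single 1,2-shift to an adjacent carbon would give a more-substituted cation, so no rearrangement occurs.

secondary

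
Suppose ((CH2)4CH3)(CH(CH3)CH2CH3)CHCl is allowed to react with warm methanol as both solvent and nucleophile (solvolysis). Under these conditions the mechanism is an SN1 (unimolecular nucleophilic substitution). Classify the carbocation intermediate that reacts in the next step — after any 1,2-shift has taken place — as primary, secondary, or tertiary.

tertiary

Step 1: Unassisted departure of Cl⁻ (taking the C–Cl bonding pair) generates a secondary carbocation.
Step 2: A 1,2-hydride shift from the adjacent sec-butyl carbon moves the positive charge from the secondary centre to an adjacent carbon, generating a more stable tertiary carbocation.
The cation rearranges from secondary to tertiary via a 1,2-hydride shift from the adjacent sec-butyl carbon; the tertiary cation is what reacts next.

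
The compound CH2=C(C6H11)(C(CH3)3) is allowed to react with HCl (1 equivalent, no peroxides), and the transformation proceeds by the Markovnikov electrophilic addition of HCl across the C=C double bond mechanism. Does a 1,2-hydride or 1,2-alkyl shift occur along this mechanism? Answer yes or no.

no

The first-formed carbocation is tertiary.
No single 1,2-shift to an adjacent carbon would produce a more-substituted cation than the one already present, so no rearrangement occurs.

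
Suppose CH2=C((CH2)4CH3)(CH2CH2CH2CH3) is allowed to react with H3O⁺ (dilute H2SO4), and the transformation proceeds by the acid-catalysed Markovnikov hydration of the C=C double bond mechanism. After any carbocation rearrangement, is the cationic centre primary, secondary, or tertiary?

Step 1: Protonation of the alkene by H3O⁺: the π bond acts as the nucleophile and picks up H⁺, giving the more stable (Markovnikov) tertiary carbocation. H2O is released.
No single 1,2-shift to an adjacent carbon would give a more-substituted cation, so no rearrangement occurs.

tertiary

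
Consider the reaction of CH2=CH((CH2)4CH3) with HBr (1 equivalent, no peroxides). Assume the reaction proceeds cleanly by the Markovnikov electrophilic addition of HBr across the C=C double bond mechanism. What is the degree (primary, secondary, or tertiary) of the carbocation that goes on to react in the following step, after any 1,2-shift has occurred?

secondary

Step 1: Protonation of the alkene by HBr: the π bond acts as the nucleophile and picks up H⁺, giving the more stable (Markovnikov) secondary carbocation. The H–Br bond breaks heterolytically, releasing Br⁻.
No single 1,2-shift to an adjacent carbon would give a more-substituted cation, so no rearrangement occurs.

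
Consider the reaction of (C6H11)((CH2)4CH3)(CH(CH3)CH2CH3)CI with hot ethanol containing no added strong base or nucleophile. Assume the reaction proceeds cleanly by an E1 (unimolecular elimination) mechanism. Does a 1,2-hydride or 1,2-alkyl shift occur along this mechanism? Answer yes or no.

The first-formed carbocation is tertiary.
No single 1,2-shift to an adjacent carbon would produce a more-substituted cation than the one already present, so no rearrangement occurs.

no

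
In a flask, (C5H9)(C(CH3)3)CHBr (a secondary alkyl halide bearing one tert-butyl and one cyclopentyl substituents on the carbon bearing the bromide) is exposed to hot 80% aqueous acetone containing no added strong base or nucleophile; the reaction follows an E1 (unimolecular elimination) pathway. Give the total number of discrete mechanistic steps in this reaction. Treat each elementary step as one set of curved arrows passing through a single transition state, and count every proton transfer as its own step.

Step 1: The C–Br bond breaks with both electrons going to the bromide; Br⁻ leaves and a secondary carbocation remains.
Step 2: Carbocation rearrangement: a 1,2-hydride shift from the adjacent cyclopentyl carbon converts the initially-formed secondary cation into the more stable tertiary cation.
Step 3: Loss of a β-proton to a water molecule of the solvent: the C–H bonding pair collapses toward the cationic carbon to form the C=C π bond, yielding the alkene.
Total: 3 elementary steps.

3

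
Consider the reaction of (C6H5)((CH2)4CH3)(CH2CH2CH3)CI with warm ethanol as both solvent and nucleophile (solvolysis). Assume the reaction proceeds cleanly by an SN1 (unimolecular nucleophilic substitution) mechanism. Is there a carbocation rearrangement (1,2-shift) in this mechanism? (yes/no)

no

The first-formed carbocation is tertiary.
No single 1,2-shift to an adjacent carbon would produce a more-substituted cation than the one already present, so no rearrangement occurs.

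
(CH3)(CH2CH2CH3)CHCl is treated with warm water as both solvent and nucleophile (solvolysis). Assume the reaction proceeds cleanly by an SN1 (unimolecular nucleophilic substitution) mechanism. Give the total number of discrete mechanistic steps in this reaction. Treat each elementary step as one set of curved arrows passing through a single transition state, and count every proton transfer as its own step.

Step 1: The C–Cl bond breaks with both electrons going to the chloride; Cl⁻ leaves and a secondary carbocation remains.
(No 1,2-shift: no single shift to an adjacent carbon would give a more stable cation.)
Step 2: Nucleophilic capture: the oxygen of H2O bonds to the cationic carbon, producing an oxonium-ion intermediate.
Step 3: Proton transfer from the O–H of the oxonium ion to a solvent molecule delivers the neutral alcohol.
Total: 3 elementary steps.

3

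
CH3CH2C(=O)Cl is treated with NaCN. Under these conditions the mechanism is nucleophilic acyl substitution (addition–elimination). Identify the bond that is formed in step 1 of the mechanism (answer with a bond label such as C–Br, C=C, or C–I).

Step 1: A lone pair on the C of CN⁻ attacks the electrophilic acyl carbon; the π(C=O) electrons move onto oxygen, giving a tetrahedral intermediate.
The bond formed in this step is the C–C bond.

C–C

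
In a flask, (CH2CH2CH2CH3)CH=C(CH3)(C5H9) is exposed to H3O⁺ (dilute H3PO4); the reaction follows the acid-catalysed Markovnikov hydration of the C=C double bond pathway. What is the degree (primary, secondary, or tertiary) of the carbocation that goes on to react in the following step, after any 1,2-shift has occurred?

Step 1: Electrophilic addition begins with the π(C=C) electrons forming a bond to the proton of H3O⁺. Following Markovnikov's rule, the resulting cation is tertiary. H2O is released.
No single 1,2-shift to an adjacent carbon would give a more-substituted cation, so no rearrangement occurs.

tertiary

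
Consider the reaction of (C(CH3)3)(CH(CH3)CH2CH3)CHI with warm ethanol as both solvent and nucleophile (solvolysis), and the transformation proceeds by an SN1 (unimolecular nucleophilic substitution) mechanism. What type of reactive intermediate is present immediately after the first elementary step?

secondary carbocation

Step 1: Ionisation: the C–I σ-bond cleaves heterolytically; both bonding electrons depart with I⁻, leaving a secondary carbocation at the α-carbon.
After step 1 the species present is a secondary carbocation.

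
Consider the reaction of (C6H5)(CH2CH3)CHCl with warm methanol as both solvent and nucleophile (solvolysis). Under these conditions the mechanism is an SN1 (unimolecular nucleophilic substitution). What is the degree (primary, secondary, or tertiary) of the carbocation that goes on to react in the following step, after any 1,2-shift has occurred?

secondary

Step 1: Ionisation: the C–Cl σ-bond cleaves heterolytically; both bonding electrons depart with Cl⁻, leaving a secondary carbocation at the α-carbon.
No single 1,2-shift to an adjacent carbon would give a more-substituted cation, so no rearrangement occurs.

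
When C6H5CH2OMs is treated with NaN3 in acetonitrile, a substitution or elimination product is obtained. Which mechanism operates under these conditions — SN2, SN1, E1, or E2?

Conditions: a primary substrate with a strong nucleophile in the polar aprotic solvent acetonitrile.
These conditions are the textbook signature of the SN2 pathway.
An unhindered substrate with a strong nucleophile in a polar aprotic solvent favours one-step backside displacement.

SN2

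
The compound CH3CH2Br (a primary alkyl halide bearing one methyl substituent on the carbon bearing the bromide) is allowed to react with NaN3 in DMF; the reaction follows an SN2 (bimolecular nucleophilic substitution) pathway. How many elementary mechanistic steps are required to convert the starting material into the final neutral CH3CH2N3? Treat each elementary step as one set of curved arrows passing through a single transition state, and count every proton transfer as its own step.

1

Step 1: N3⁻ attacks the back face of the α-carbon while Br⁻ departs with the C–Br bonding pair — a single concerted displacement through a pentacoordinate transition state.
Total: 1 elementary step.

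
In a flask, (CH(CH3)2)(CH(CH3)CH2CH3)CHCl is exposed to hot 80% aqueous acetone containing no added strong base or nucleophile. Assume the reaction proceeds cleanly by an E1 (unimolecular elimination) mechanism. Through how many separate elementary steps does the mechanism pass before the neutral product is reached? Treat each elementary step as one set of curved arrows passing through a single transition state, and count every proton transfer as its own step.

Step 1: Rate-determining heterolysis of the C–Cl bond gives Cl⁻ and a secondary carbocation.
Step 2: A hydride (H with its bonding pair) migrates from the adjacent sec-butyl carbon to the cationic centre — a 1,2-hydride shift — upgrading the secondary cation to a tertiary one.
Step 3: A weak base (a water molecule from the solvent) removes a proton from a carbon adjacent to the cationic centre; the electrons of that C–H bond become the new π(C=C) bond, giving the alkene.
Total: 3 elementary steps.

3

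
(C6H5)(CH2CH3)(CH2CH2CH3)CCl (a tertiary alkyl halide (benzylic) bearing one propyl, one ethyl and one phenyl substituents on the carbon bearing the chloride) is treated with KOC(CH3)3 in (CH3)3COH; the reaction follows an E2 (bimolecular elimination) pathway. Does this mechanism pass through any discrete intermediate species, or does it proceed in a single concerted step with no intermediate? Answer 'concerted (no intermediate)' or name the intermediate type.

The strong base (CH3)3CO⁻ removes a β-hydrogen; in the same concerted event the electrons of the breaking C–H bond form the new π(C=C) bond and the C–Cl σ-bond breaks, expelling Cl⁻. Anti-periplanar geometry; one transition state.
All bond changes occur in one transition state; no discrete intermediate is formed.

concerted (no intermediate)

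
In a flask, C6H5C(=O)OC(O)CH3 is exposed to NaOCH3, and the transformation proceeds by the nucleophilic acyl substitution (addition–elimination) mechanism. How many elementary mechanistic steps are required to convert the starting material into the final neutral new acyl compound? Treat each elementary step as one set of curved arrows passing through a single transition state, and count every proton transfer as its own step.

Step 1: Nucleophilic addition of CH3O⁻ to the acyl carbon breaks the π(C=O) bond and yields a tetrahedral, anionic intermediate.
Step 2: Collapse of the tetrahedral intermediate: the alkoxide oxygen pushes its lone pair back to re-form C=O while CH3CO2⁻ leaves.
Total: 2 elementary steps.

2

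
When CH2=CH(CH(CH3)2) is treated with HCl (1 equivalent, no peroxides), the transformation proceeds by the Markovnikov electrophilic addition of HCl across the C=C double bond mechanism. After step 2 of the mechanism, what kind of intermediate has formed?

Step 1: Protonation of the alkene by HCl: the π bond acts as the nucleophile and picks up H⁺, giving the more stable (Markovnikov) secondary carbocation. The H–Cl bond breaks heterolytically, releasing Cl⁻.
Step 2: Carbocation rearrangement: a 1,2-hydride shift from the adjacent isopropyl carbon converts the initially-formed secondary cation into the more stable tertiary cation.
After step 2 the species present is a tertiary carbocation.

tertiary carbocation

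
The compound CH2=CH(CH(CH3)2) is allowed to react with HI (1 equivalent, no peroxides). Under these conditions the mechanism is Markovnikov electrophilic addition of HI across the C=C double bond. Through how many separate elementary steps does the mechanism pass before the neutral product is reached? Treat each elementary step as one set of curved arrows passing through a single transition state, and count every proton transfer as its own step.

3

Step 1: Protonation of the alkene by HI: the π bond acts as the nucleophile and picks up H⁺, giving the more stable (Markovnikov) secondary carbocation. The H–I bond breaks heterolytically, releasing I⁻.
Step 2: A hydride (H with its bonding pair) migrates from the adjacent isopropyl carbon to the cationic centre — a 1,2-hydride shift — upgrading the secondary cation to a tertiary one.
Step 3: The I⁻ anion donates a lone pair to the carbocation, forming the new C–I σ-bond and giving the neutral alkyl halide.
Total: 3 elementary steps.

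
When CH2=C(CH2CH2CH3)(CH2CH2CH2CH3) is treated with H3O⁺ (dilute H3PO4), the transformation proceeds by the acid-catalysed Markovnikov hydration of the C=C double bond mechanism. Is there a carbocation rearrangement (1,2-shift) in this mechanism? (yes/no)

The first-formed carbocation is tertiary.
No single 1,2-shift to an adjacent carbon would produce a more-substituted cation than the one already present, so no rearrangement occurs.

no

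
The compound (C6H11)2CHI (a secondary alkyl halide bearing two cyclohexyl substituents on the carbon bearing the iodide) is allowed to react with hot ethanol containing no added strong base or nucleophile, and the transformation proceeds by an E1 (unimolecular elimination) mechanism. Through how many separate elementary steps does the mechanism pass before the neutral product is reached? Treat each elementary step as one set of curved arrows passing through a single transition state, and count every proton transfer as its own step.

Step 1: Ionisation: the C–I σ-bond cleaves heterolytically; both bonding electrons depart with I⁻, leaving a secondary carbocation at the α-carbon.
Step 2: A 1,2-hydride shift from the adjacent cyclohexyl carbon moves the positive charge from the secondary centre to an adjacent carbon, generating a more stable tertiary carbocation.
Step 3: A weak base (an ethanol molecule from the solvent) removes a proton from a carbon adjacent to the cationic centre; the electrons of that C–H bond become the new π(C=C) bond, giving the alkene.
Total: 3 elementary steps.

3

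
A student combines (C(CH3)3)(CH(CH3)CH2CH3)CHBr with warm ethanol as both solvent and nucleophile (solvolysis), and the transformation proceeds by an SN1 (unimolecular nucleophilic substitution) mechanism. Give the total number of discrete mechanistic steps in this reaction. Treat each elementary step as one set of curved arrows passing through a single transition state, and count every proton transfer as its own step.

4

Step 1: Ionisation: the C–Br σ-bond cleaves heterolytically; both bonding electrons depart with Br⁻, leaving a secondary carbocation at the α-carbon.
Step 2: A 1,2-hydride shift from the adjacent sec-butyl carbon moves the positive charge from the secondary centre to an adjacent carbon, generating a more stable tertiary carbocation.
Step 3: CH3CH2OH donates an oxygen lone pair into the empty p orbital of the cation, giving a protonated ether (an oxonium ion).
Step 4: Proton transfer from the O–H of the oxonium ion to a solvent molecule delivers the neutral ether.
Total: 4 elementary steps.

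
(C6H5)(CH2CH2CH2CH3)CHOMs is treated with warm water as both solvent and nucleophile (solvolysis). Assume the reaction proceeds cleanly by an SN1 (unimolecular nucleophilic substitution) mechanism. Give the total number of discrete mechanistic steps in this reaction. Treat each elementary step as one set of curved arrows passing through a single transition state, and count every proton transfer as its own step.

Step 1: Unassisted departure of MsO⁻ (taking the C–O bonding pair) generates a secondary carbocation.
(No 1,2-shift: no single shift to an adjacent carbon would give a more stable cation.)
Step 2: Nucleophilic capture: the oxygen of H2O bonds to the cationic carbon, producing an oxonium-ion intermediate.
Step 3: A second solvent molecule removes the proton on oxygen, giving the neutral alcohol product.
Total: 3 elementary steps.

3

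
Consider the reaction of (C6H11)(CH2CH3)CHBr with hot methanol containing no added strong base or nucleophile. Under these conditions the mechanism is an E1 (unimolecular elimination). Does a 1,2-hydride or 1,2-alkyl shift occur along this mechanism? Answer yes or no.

The first-formed carbocation is secondary.
The adjacent cyclohexyl carbon already bears 2 other carbon substituents and has a hydrogen to migrate; after a 1,2-hydride shift from that carbon the positive charge sits on a tertiary centre.
Tertiary is more stable than secondary, so the shift occurs.

yes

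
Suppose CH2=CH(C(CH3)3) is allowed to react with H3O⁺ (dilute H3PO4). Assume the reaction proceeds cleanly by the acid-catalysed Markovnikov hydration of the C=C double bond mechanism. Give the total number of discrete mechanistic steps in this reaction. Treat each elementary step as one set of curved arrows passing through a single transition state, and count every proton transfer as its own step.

4

Step 1: Electrophilic addition begins with the π(C=C) electrons forming a bond to the proton of H3O⁺. Following Markovnikov's rule, the resulting cation is secondary. H2O is released.
Step 2: A 1,2-methyl shift from the adjacent tert-butyl carbon moves the positive charge from the secondary centre to an adjacent carbon, generating a more stable tertiary carbocation.
Step 3: Nucleophilic capture of the cation by H2O produces the protonated alcohol (an oxonium ion).
Step 4: Proton transfer from the O–H of the oxonium ion to H2O completes the catalytic cycle and yields the alcohol.
Total: 4 elementary steps.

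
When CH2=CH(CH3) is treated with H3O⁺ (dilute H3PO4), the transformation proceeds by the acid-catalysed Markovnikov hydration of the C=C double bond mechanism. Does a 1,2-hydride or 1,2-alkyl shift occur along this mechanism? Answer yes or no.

The first-formed carbocation is secondary.
No single 1,2-shift to an adjacent carbon would produce a more-substituted cation than the one already present, so no rearrangement occurs.

no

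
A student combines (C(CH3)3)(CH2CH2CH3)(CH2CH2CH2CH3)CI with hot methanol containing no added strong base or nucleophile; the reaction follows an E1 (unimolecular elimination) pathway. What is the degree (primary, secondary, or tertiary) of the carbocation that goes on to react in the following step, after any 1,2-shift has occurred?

tertiary

Step 1: The C–I bond breaks with both electrons going to the iodide; I⁻ leaves and a tertiary carbocation remains.
No single 1,2-shift to an adjacent carbon would give a more-substituted cation, so no rearrangement occurs.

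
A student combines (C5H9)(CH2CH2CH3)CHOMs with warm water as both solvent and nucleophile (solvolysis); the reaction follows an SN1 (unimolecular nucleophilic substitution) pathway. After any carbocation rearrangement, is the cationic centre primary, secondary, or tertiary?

tertiary

Step 1: Ionisation: the C–O σ-bond cleaves heterolytically; both bonding electrons depart with MsO⁻, leaving a secondary carbocation at the α-carbon.
Step 2: A 1,2-hydride shift from the adjacent cyclopentyl carbon moves the positive charge from the secondary centre to an adjacent carbon, generating a more stable tertiary carbocation.
The cation rearranges from secondary to tertiary via a 1,2-hydride shift from the adjacent cyclopentyl carbon; the tertiary cation is what reacts next.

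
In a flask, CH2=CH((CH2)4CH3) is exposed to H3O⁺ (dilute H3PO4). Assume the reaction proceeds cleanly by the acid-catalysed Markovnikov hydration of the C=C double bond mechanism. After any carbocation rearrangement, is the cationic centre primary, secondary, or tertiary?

Step 1: Electrophilic addition begins with the π(C=C) electrons forming a bond to the proton of H3O⁺. Following Markovnikov's rule, the resulting cation is secondary. H2O is released.
No single 1,2-shift to an adjacent carbon would give a more-substituted cation, so no rearrangement occurs.

secondary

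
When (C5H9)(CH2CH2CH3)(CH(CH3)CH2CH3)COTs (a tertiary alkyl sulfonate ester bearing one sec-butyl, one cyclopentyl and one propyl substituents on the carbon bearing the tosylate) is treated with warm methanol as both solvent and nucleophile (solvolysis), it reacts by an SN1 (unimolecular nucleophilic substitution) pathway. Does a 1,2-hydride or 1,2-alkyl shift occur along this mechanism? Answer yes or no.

no

The first-formed carbocation is tertiary.
No single 1,2-shift to an adjacent carbon would produce a more-substituted cation than the one already present, so no rearrangement occurs.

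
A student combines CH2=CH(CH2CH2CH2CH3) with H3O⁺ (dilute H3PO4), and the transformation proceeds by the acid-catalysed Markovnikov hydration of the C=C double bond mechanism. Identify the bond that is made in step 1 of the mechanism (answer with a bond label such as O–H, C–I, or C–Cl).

Step 1: Electrophilic addition begins with the π(C=C) electrons forming a bond to the proton of H3O⁺. Following Markovnikov's rule, the resulting cation is secondary. H2O is released.
The bond formed in this step is the C–H bond.

C–H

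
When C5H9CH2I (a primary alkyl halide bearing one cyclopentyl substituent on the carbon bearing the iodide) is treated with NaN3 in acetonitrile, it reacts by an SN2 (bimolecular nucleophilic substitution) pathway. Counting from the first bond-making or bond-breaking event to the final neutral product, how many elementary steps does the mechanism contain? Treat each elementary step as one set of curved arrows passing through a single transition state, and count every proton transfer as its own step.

1

Step 1: Backside attack by N3⁻ on the carbon bearing the iodide: the new C–N bond forms as the C–I bond breaks, with Walden inversion at carbon.
Total: 1 elementary step.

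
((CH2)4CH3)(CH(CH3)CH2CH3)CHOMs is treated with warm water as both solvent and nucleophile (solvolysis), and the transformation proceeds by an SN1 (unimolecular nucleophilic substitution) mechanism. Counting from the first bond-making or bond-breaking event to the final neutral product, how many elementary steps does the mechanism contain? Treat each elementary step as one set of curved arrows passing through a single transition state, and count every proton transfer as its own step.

Step 1: Unassisted departure of MsO⁻ (taking the C–O bonding pair) generates a secondary carbocation.
Step 2: A hydride (H with its bonding pair) migrates from the adjacent sec-butyl carbon to the cationic centre — a 1,2-hydride shift — upgrading the secondary cation to a tertiary one.
Step 3: A lone pair on the oxygen of H2O attacks the carbocation, forming a new C–O σ-bond and an oxonium ion.
Step 4: Proton transfer from the O–H of the oxonium ion to a solvent molecule delivers the neutral alcohol.
Total: 4 elementary steps.

4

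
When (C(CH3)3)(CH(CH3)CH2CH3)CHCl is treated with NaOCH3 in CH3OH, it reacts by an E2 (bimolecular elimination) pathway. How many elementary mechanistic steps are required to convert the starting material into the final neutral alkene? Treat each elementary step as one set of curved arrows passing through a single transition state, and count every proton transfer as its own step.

1

Step 1: In one step, CH3O⁻ pulls off a β-proton, the C–Cl bond cleaves, and a C=C double bond forms between the α- and β-carbons (E2, anti elimination).
Total: 1 elementary step.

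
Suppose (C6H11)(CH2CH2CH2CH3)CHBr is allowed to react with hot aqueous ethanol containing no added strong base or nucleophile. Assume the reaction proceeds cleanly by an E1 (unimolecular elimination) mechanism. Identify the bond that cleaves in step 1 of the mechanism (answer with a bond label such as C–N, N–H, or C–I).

C–Br

Step 1: The C–Br bond breaks with both electrons going to the bromide; Br⁻ leaves and a secondary carbocation remains.
The bond broken in this step is the C–Br bond.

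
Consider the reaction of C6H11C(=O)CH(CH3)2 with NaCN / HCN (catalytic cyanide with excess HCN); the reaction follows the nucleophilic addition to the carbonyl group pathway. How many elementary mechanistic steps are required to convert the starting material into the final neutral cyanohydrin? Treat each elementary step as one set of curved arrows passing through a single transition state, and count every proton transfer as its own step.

Step 1: Nucleophilic addition: CN⁻ adds to the carbonyl carbon, pushing the π(C=O) electron pair onto oxygen and giving a tetrahedral alkoxide.
Step 2: The alkoxide is protonated in situ by undissociated HCN, yielding a cyanohydrin; the CN⁻ so formed carries on the cycle.
Total: 2 elementary steps.

2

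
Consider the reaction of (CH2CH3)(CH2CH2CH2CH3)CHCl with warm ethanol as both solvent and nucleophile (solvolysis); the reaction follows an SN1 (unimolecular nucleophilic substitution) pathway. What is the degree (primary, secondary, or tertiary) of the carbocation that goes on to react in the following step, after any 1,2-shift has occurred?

Step 1: The C–Cl bond breaks with both electrons going to the chloride; Cl⁻ leaves and a secondary carbocation remains.
No single 1,2-shift to an adjacent carbon would give a more-substituted cation, so no rearrangement occurs.

secondary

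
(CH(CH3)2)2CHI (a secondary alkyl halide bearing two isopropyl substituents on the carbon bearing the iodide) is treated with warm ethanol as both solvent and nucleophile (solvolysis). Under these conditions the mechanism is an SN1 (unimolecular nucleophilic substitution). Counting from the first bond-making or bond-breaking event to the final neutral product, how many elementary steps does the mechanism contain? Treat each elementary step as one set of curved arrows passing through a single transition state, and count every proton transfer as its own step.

Step 1: The C–I bond breaks with both electrons going to the iodide; I⁻ leaves and a secondary carbocation remains.
Step 2: A hydride (H with its bonding pair) migrates from the adjacent isopropyl carbon to the cationic centre — a 1,2-hydride shift — upgrading the secondary cation to a tertiary one.
Step 3: Nucleophilic capture: the oxygen of CH3CH2OH bonds to the cationic carbon, producing an oxonium-ion intermediate.
Step 4: A second solvent molecule removes the proton on oxygen, giving the neutral ether product.
Total: 4 elementary steps.

4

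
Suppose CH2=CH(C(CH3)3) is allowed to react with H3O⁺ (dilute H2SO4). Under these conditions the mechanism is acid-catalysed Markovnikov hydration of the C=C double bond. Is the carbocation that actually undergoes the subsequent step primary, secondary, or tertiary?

Step 1: Electrophilic addition begins with the π(C=C) electrons forming a bond to the proton of H3O⁺. Following Markovnikov's rule, the resulting cation is secondary. H2O is released.
Step 2: A methyl group with its bonding pair migrates from the adjacent tert-butyl carbon to the cationic centre — a 1,2-methyl shift — upgrading the secondary cation to a tertiary one.
The cation rearranges from secondary to tertiary via a 1,2-methyl shift from the adjacent tert-butyl carbon; the tertiary cation is what reacts next.

tertiary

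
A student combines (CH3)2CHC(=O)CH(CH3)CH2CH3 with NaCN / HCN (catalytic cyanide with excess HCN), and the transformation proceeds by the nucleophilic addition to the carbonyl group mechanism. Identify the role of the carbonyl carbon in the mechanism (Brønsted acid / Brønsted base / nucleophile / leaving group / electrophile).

Step 1: Nucleophilic addition: CN⁻ adds to the carbonyl carbon, pushing the π(C=O) electron pair onto oxygen and giving a tetrahedral alkoxide.
The carbonyl carbon accepts an electron pair into an empty or π* orbital — it is the electrophile.

electrophile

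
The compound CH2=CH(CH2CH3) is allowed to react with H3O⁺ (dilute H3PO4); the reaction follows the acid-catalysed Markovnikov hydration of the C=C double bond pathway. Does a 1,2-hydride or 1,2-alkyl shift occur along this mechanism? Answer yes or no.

no

The first-formed carbocation is secondary.
No single 1,2-shift to an adjacent carbon would produce a more-substituted cation than the one already present, so no rearrangement occurs.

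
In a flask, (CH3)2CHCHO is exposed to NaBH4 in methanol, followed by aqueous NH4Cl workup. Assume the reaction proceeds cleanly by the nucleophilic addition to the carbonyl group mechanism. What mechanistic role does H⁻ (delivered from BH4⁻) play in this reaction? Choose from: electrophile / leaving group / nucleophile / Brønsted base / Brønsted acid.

Step 1: A lone pair / filled orbital on H⁻ (delivered from BH4⁻) attacks the electrophilic carbonyl carbon; the π(C=O) electrons shift onto oxygen, producing a tetrahedral alkoxide intermediate.
H⁻ (delivered from BH4⁻) donates an electron pair to form a new σ-bond to carbon — it is the nucleophile.

nucleophile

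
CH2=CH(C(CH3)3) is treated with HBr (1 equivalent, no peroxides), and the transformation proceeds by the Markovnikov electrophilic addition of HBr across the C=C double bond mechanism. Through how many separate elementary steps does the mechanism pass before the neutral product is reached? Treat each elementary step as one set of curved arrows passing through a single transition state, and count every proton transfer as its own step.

3

Step 1: Protonation of the alkene by HBr: the π bond acts as the nucleophile and picks up H⁺, giving the more stable (Markovnikov) secondary carbocation. The H–Br bond breaks heterolytically, releasing Br⁻.
Step 2: A 1,2-methyl shift from the adjacent tert-butyl carbon moves the positive charge from the secondary centre to an adjacent carbon, generating a more stable tertiary carbocation.
Step 3: Nucleophilic attack by Br⁻ on the carbocation completes the addition, giving R–Br.
Total: 3 elementary steps.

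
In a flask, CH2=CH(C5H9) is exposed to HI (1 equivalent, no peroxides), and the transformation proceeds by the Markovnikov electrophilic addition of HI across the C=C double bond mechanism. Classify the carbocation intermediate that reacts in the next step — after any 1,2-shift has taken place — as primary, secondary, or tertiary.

tertiary

Step 1: Protonation of the alkene by HI: the π bond acts as the nucleophile and picks up H⁺, giving the more stable (Markovnikov) secondary carbocation. The H–I bond breaks heterolytically, releasing I⁻.
Step 2: A 1,2-hydride shift from the adjacent cyclopentyl carbon moves the positive charge from the secondary centre to an adjacent carbon, generating a more stable tertiary carbocation.
The cation rearranges from secondary to tertiary via a 1,2-hydride shift from the adjacent cyclopentyl carbon; the tertiary cation is what reacts next.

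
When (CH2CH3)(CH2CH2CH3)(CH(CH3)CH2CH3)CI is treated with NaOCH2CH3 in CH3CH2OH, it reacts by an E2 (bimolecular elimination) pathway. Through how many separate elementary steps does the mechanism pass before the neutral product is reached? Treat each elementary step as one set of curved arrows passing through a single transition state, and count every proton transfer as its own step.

Step 1: In one step, CH3CH2O⁻ pulls off a β-proton, the C–I bond cleaves, and a C=C double bond forms between the α- and β-carbons (E2, anti elimination).
Total: 1 elementary step.

1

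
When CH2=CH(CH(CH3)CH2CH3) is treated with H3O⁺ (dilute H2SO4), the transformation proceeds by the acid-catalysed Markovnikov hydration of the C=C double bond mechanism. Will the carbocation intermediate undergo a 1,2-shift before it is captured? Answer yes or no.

yes

The first-formed carbocation is secondary.
The adjacent sec-butyl carbon already bears 2 other carbon substituents and has a hydrogen to migrate; after a 1,2-hydride shift from that carbon the positive charge sits on a tertiary centre.
Tertiary is more stable than secondary, so the shift occurs.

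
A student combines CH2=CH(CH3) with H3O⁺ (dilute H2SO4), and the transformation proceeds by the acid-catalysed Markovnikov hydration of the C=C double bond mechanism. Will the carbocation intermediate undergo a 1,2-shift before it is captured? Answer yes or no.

The first-formed carbocation is secondary.
No single 1,2-shift to an adjacent carbon would produce a more-substituted cation than the one already present, so no rearrangement occurs.

no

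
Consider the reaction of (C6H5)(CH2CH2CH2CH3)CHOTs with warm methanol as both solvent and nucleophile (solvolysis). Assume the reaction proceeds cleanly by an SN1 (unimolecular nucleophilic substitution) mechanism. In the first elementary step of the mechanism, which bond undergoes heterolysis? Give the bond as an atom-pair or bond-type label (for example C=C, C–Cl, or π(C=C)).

C–O

Step 1: Ionisation: the C–O σ-bond cleaves heterolytically; both bonding electrons depart with TsO⁻, leaving a secondary carbocation at the α-carbon.
The bond broken in this step is the C–O bond.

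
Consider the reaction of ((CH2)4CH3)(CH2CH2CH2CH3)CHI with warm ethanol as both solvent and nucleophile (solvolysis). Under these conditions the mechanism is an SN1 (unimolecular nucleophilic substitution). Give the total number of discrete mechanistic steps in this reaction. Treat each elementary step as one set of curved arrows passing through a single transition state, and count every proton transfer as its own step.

3

Step 1: The C–I bond breaks with both electrons going to the iodide; I⁻ leaves and a secondary carbocation remains.
(No 1,2-shift: no single shift to an adjacent carbon would give a more stable cation.)
Step 2: A lone pair on the oxygen of CH3CH2OH attacks the carbocation, forming a new C–O σ-bond and an oxonium ion.
Step 3: Proton transfer from the O–H of the oxonium ion to a solvent molecule delivers the neutral ether.
Total: 3 elementary steps.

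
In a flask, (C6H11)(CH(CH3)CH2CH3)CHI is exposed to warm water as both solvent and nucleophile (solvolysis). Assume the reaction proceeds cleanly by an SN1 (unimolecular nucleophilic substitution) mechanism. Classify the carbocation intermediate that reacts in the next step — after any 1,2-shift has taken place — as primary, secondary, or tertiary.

tertiary

Step 1: The C–I bond breaks with both electrons going to the iodide; I⁻ leaves and a secondary carbocation remains.
Step 2: Carbocation rearrangement: a 1,2-hydride shift from the adjacent cyclohexyl carbon converts the initially-formed secondary cation into the more stable tertiary cation.
The cation rearranges from secondary to tertiary via a 1,2-hydride shift from the adjacent cyclohexyl carbon; the tertiary cation is what reacts next.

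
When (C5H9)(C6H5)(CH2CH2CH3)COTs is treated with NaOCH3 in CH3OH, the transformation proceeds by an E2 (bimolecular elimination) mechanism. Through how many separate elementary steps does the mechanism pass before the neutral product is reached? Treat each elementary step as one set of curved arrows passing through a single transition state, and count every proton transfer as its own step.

1

Step 1: Concerted anti-periplanar elimination: CH3O⁻ abstracts a β-H while TsO⁻ leaves, and the C–H electrons become the new C=C π bond — all in a single transition state.
Total: 1 elementary step.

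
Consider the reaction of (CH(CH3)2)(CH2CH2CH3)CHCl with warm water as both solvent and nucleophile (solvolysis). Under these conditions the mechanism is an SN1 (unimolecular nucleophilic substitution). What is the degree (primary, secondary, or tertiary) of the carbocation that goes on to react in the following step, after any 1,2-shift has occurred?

tertiary

Step 1: Ionisation: the C–Cl σ-bond cleaves heterolytically; both bonding electrons depart with Cl⁻, leaving a secondary carbocation at the α-carbon.
Step 2: A hydride (H with its bonding pair) migrates from the adjacent isopropyl carbon to the cationic centre — a 1,2-hydride shift — upgrading the secondary cation to a tertiary one.
The cation rearranges from secondary to tertiary via a 1,2-hydride shift from the adjacent isopropyl carbon; the tertiary cation is what reacts next.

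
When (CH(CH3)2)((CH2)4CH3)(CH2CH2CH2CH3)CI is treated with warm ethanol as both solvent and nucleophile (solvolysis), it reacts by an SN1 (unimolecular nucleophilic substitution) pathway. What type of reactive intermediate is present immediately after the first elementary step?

tertiary carbocation

Step 1: Rate-determining heterolysis of the C–I bond gives I⁻ and a tertiary carbocation.
After step 1 the species present is a tertiary carbocation.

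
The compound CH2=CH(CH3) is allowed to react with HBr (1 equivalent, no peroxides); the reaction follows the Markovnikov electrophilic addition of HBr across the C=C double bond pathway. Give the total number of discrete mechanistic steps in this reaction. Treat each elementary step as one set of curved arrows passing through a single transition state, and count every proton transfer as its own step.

Step 1: The π electrons of the C=C bond attack a proton of HBr; Markovnikov addition places the new C–H on the less-substituted alkene carbon, so the positive charge ends up on the more-substituted carbon — a secondary carbocation. The H–Br bond breaks heterolytically, releasing Br⁻.
(No 1,2-shift: no single shift to an adjacent carbon would give a more stable cation.)
Step 2: Nucleophilic attack by Br⁻ on the carbocation completes the addition, giving R–Br.
Total: 2 elementary steps.

2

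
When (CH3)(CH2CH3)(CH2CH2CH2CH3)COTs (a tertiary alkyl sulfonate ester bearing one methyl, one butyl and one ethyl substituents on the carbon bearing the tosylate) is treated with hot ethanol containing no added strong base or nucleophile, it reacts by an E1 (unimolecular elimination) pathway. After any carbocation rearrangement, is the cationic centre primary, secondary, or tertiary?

Step 1: Rate-determining heterolysis of the C–O bond gives TsO⁻ and a tertiary carbocation.
No single 1,2-shift to an adjacent carbon would give a more-substituted cation, so no rearrangement occurs.

tertiary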